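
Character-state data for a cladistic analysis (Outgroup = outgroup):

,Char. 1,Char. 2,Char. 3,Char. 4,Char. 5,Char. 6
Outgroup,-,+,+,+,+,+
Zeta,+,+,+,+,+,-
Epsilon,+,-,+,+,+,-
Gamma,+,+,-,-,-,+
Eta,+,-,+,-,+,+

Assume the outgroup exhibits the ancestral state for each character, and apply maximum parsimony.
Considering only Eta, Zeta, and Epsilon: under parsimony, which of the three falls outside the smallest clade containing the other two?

Eta

Character polarity is set by the outgroup: the derived state is whichever differs from the outgroup's state, so for Char. 2, Char. 3, Char. 4, Char. 5, Char. 6 the derived state is '-', and for the remaining characters it is '+'.
All ingroup taxa share the derived state '+' for Char. 1; it defines the ingroup but does not resolve relationships within it.
Char. 2 (state '-') occurs in Epsilon and Eta but conflicts with the nesting implied by the other characters — most parsimoniously interpreted as homoplasy.
Char. 3: derived state '-' in Gamma only — an autapomorphy, so it tells us nothing about relationships among taxa.
Only Eta and Gamma show the derived state '-' for Char. 4, supporting them as a clade.
Char. 5: derived state '-' in Gamma only — an autapomorphy, so it tells us nothing about relationships among taxa.
Only Epsilon and Zeta show the derived state '-' for Char. 6, supporting them as a clade.
Most parsimonious ingroup topology: ((Zeta,Epsilon),(Gamma,Eta)).
Epsilon and Zeta share a more recent common ancestor with each other than either does with Eta, so Eta is the least closely related of the three.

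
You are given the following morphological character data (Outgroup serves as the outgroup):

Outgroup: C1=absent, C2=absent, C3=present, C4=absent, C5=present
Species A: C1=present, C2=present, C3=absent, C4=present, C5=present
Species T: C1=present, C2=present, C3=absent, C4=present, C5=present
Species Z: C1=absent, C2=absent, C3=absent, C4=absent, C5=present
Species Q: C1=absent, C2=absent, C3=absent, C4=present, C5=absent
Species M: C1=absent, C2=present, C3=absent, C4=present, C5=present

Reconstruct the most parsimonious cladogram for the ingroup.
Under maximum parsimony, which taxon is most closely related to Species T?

Species A

Character polarity is set by the outgroup: the derived state is whichever differs from the outgroup's state, so for C3, C5 the derived state is 'absent', and for the remaining characters it is 'present'.
C1 (derived state 'present') is shared by Species A and Species T — a synapomorphy uniting that clade.
Only Species A, Species M, and Species T show the derived state 'present' for C2, supporting them as a clade.
C3 (derived state 'absent') is shared by all ingroup taxa — unites the whole ingroup.
C4: derived state 'present' in Species A, Species M, Species Q, and Species T only — synapomorphy for {Species A, Species M, Species Q, Species T}.
C5: derived state 'absent' in Species Q only — an autapomorphy, so it tells us nothing about relationships among taxa.
Most parsimonious ingroup topology: ((((Species A,Species T),Species M),Species Q),Species Z).
Species T and Species A form a cherry on this tree, so they are sister taxa.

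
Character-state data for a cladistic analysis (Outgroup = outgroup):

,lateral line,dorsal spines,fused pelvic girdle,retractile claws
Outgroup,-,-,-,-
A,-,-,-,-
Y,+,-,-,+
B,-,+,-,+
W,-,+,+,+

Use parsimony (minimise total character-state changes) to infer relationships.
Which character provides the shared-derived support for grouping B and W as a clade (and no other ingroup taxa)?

dorsal spines

The outgroup has state '-' for every character, so '+' is the derived state throughout.
lateral line (derived state '+') is unique to Y (autapomorphy; uninformative for grouping).
dorsal spines (derived state '+') is shared by B and W — a synapomorphy uniting that clade.
fused pelvic girdle (derived state '+') is unique to W (autapomorphy; uninformative for grouping).
retractile claws: derived state '+' in B, W, and Y only — synapomorphy for {B, W, Y}.
Most parsimonious ingroup topology: (A,(Y,(B,W))).
The clade {B, W} is supported by dorsal spines: its derived state '+' occurs in exactly those taxa and in no other taxon (including the outgroup).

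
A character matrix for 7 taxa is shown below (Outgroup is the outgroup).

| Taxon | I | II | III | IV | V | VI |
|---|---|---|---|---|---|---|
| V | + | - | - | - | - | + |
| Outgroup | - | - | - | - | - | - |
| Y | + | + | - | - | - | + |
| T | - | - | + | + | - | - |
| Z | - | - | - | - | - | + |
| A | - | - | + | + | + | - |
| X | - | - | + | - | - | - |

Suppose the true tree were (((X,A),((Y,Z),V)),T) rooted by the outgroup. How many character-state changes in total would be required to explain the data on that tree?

9

Map each character onto (((X,A),((Y,Z),V)),T) (rooted by Outgroup) and count the minimum state changes it requires (Fitch parsimony):
I: 2; II: 1; III: 2; IV: 2; V: 1; VI: 1.
Total tree length = 9.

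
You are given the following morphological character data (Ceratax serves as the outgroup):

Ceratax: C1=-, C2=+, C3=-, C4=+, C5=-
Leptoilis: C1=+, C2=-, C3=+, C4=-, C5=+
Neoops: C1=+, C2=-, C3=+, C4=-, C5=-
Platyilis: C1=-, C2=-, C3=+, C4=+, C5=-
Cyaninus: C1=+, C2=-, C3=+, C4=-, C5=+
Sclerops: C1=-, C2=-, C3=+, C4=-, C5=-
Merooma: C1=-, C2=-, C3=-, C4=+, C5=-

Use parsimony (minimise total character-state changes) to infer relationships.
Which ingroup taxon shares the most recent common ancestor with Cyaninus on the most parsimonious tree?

Leptoilis

Character polarity is set by the outgroup: the derived state is whichever differs from the outgroup's state, so for C2, C4 the derived state is '-', and for the remaining characters it is '+'.
C1: derived state '+' in Cyaninus, Leptoilis, and Neoops only — synapomorphy for {Cyaninus, Leptoilis, Neoops}.
C2 (derived state '-') is shared by all ingroup taxa — unites the whole ingroup.
C3: derived state '+' in Cyaninus, Leptoilis, Neoops, Platyilis, and Sclerops only — synapomorphy for {Cyaninus, Leptoilis, Neoops, Platyilis, Sclerops}.
Only Cyaninus, Leptoilis, Neoops, and Sclerops show the derived state '-' for C4, supporting them as a clade.
Only Cyaninus and Leptoilis show the derived state '+' for C5, supporting them as a clade.
Most parsimonious ingroup topology: (((((Leptoilis,Cyaninus),Neoops),Sclerops),Platyilis),Merooma).
Cyaninus and Leptoilis form a cherry on this tree, so they are sister taxa.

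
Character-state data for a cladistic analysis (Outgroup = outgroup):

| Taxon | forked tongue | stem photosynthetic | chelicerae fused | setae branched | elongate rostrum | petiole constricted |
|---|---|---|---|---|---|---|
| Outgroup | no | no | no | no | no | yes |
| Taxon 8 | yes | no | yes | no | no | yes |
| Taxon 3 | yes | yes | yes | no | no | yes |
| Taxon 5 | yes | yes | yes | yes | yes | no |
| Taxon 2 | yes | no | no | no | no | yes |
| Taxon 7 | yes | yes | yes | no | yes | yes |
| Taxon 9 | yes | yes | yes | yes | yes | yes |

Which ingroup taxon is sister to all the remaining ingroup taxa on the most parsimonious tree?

Taxon 2

Character polarity is set by the outgroup: the derived state is whichever differs from the outgroup's state, so for petiole constricted the derived state is 'no', and for the remaining characters it is 'yes'.
forked tongue (derived state 'yes') is shared by all ingroup taxa — unites the whole ingroup.
stem photosynthetic (derived state 'yes') is shared by Taxon 3, Taxon 5, Taxon 7, and Taxon 9 — a synapomorphy uniting that clade.
chelicerae fused (derived state 'yes') is shared by Taxon 3, Taxon 5, Taxon 7, Taxon 8, and Taxon 9 — a synapomorphy uniting that clade.
setae branched (derived state 'yes') is shared by Taxon 5 and Taxon 9 — a synapomorphy uniting that clade.
Only Taxon 5, Taxon 7, and Taxon 9 show the derived state 'yes' for elongate rostrum, supporting them as a clade.
petiole constricted (derived state 'no') is unique to Taxon 5 (autapomorphy; uninformative for grouping).
Most parsimonious ingroup topology: ((Taxon 8,(Taxon 3,((Taxon 5,Taxon 9),Taxon 7))),Taxon 2).
Taxon 2 is sister to the clade containing all other ingroup taxa, so it is the earliest-diverging (most basal) ingroup lineage.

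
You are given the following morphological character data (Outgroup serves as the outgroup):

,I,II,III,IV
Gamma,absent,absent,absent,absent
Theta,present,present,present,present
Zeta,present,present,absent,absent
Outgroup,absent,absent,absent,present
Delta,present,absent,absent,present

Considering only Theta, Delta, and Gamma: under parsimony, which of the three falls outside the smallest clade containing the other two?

Gamma

Character polarity is set by the outgroup: the derived state is whichever differs from the outgroup's state, so for IV the derived state is 'absent', and for the remaining characters it is 'present'.
I (derived state 'present') is shared by Delta, Theta, and Zeta — a synapomorphy uniting that clade.
Only Theta and Zeta show the derived state 'present' for II, supporting them as a clade.
III: derived state 'present' in Theta only — an autapomorphy, so it tells us nothing about relationships among taxa.
IV groups Gamma and Zeta, which is incompatible with the clades supported by the remaining characters; treating it as convergent (homoplasy) costs fewer steps than any alternative tree.
Most parsimonious ingroup topology: (((Theta,Zeta),Delta),Gamma).
Delta and Theta share a more recent common ancestor with each other than either does with Gamma, so Gamma is the least closely related of the three.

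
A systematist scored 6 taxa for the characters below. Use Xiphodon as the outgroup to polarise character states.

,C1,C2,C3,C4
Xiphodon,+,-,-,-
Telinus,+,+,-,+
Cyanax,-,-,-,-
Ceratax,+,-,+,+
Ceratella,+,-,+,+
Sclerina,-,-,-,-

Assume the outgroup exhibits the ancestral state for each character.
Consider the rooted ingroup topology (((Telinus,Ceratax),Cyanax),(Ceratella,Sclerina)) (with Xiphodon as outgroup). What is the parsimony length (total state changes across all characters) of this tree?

7

Map each character onto (((Telinus,Ceratax),Cyanax),(Ceratella,Sclerina)) (rooted by Xiphodon) and count the minimum state changes it requires (Fitch parsimony):
C1: 2; C2: 1; C3: 2; C4: 2.
Total tree length = 7.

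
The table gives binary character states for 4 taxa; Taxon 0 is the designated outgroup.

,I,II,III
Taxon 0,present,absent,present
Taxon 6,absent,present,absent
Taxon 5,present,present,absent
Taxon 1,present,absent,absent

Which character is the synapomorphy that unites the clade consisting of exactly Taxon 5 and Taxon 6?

Character polarity is set by the outgroup: the derived state is whichever differs from the outgroup's state, so for I, III the derived state is 'absent', and for the remaining characters it is 'present'.
I: derived state 'absent' in Taxon 6 only — an autapomorphy, so it tells us nothing about relationships among taxa.
II (derived state 'present') is shared by Taxon 5 and Taxon 6 — a synapomorphy uniting that clade.
All ingroup taxa share the derived state 'absent' for III; it defines the ingroup but does not resolve relationships within it.
Most parsimonious ingroup topology: ((Taxon 6,Taxon 5),Taxon 1).
The clade {Taxon 5, Taxon 6} is supported by II: its derived state 'present' occurs in exactly those taxa and in no other taxon (including the outgroup).

II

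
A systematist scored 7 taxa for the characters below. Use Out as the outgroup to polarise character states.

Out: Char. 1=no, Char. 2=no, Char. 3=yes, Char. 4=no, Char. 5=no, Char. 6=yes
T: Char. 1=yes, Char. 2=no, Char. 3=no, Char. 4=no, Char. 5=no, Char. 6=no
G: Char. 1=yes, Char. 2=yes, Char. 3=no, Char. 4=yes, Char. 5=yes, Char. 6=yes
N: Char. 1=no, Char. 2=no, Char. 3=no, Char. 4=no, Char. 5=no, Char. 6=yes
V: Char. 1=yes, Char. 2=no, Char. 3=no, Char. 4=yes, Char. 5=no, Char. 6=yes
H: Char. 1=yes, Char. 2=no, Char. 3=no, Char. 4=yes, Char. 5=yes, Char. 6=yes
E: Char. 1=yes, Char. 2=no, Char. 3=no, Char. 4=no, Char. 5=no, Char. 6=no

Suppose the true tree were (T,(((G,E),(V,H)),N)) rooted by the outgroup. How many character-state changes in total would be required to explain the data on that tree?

10

Map each character onto (T,(((G,E),(V,H)),N)) (rooted by Out) and count the minimum state changes it requires (Fitch parsimony):
Char. 1: 2; Char. 2: 1; Char. 3: 1; Char. 4: 2; Char. 5: 2; Char. 6: 2.
Total tree length = 10.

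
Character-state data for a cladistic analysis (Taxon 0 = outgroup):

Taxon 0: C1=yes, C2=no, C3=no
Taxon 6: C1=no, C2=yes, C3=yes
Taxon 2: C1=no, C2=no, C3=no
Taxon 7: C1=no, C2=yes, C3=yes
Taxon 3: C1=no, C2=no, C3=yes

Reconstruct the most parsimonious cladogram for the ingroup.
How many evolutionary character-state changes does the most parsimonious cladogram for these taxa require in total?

Character polarity is set by the outgroup: the derived state is whichever differs from the outgroup's state, so for C1 the derived state is 'no', and for the remaining characters it is 'yes'.
C1 (derived state 'no') is shared by all ingroup taxa — unites the whole ingroup.
C2 (derived state 'yes') is shared by Taxon 6 and Taxon 7 — a synapomorphy uniting that clade.
Only Taxon 3, Taxon 6, and Taxon 7 show the derived state 'yes' for C3, supporting them as a clade.
Most parsimonious ingroup topology: (((Taxon 6,Taxon 7),Taxon 3),Taxon 2).
Changes per character on this tree: C1: 1; C2: 1; C3: 1.
Total = 3.

3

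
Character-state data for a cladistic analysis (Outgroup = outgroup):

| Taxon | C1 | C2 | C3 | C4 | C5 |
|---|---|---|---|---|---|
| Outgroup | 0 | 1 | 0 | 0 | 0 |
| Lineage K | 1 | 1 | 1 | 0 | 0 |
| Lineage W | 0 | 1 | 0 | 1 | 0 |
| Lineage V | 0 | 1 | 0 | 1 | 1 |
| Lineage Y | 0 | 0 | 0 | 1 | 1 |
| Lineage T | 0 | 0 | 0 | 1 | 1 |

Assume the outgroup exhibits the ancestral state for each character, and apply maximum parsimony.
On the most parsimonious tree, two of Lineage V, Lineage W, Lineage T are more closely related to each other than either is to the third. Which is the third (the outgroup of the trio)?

Character polarity is set by the outgroup: the derived state is whichever differs from the outgroup's state, so for C2 the derived state is '0', and for the remaining characters it is '1'.
C1: derived state '1' in Lineage K only — an autapomorphy, so it tells us nothing about relationships among taxa.
Only Lineage T and Lineage Y show the derived state '0' for C2, supporting them as a clade.
C3: derived state '1' in Lineage K only — an autapomorphy, so it tells us nothing about relationships among taxa.
C4 (derived state '1') is shared by Lineage T, Lineage V, Lineage W, and Lineage Y — a synapomorphy uniting that clade.
Only Lineage T, Lineage V, and Lineage Y show the derived state '1' for C5, supporting them as a clade.
Most parsimonious ingroup topology: (Lineage K,(Lineage W,(Lineage V,(Lineage Y,Lineage T)))).
Lineage V and Lineage T share a more recent common ancestor with each other than either does with Lineage W, so Lineage W is the least closely related of the three.

Lineage W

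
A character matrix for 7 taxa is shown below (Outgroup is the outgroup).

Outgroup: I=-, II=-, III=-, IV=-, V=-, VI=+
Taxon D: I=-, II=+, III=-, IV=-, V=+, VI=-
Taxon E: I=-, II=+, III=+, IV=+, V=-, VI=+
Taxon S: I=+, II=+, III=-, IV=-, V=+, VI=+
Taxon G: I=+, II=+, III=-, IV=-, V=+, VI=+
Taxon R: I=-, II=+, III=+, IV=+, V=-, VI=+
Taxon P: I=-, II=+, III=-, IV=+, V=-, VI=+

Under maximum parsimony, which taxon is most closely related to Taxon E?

Taxon R

Character polarity is set by the outgroup: the derived state is whichever differs from the outgroup's state, so for VI the derived state is '-', and for the remaining characters it is '+'.
Only Taxon G and Taxon S show the derived state '+' for I, supporting them as a clade.
All ingroup taxa share the derived state '+' for II; it defines the ingroup but does not resolve relationships within it.
Only Taxon E and Taxon R show the derived state '+' for III, supporting them as a clade.
IV (derived state '+') is shared by Taxon E, Taxon P, and Taxon R — a synapomorphy uniting that clade.
V: derived state '+' in Taxon D, Taxon G, and Taxon S only — synapomorphy for {Taxon D, Taxon G, Taxon S}.
VI (derived state '-') is unique to Taxon D (autapomorphy; uninformative for grouping).
Most parsimonious ingroup topology: ((Taxon D,(Taxon S,Taxon G)),((Taxon E,Taxon R),Taxon P)).
Taxon E and Taxon R form a cherry on this tree, so they are sister taxa.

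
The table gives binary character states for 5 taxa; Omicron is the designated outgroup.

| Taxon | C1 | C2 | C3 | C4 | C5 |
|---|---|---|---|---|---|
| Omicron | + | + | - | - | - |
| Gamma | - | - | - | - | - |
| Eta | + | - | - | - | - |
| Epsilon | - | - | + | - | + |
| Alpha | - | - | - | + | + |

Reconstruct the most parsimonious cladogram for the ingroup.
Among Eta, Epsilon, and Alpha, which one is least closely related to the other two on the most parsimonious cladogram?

Character polarity is set by the outgroup: the derived state is whichever differs from the outgroup's state, so for C1, C2 the derived state is '-', and for the remaining characters it is '+'.
Only Alpha, Epsilon, and Gamma show the derived state '-' for C1, supporting them as a clade.
All ingroup taxa share the derived state '-' for C2; it defines the ingroup but does not resolve relationships within it.
C3 (derived state '+') is unique to Epsilon (autapomorphy; uninformative for grouping).
C4: derived state '+' in Alpha only — an autapomorphy, so it tells us nothing about relationships among taxa.
C5: derived state '+' in Alpha and Epsilon only — synapomorphy for {Alpha, Epsilon}.
Most parsimonious ingroup topology: ((Gamma,(Epsilon,Alpha)),Eta).
Alpha and Epsilon share a more recent common ancestor with each other than either does with Eta, so Eta is the least closely related of the three.

Eta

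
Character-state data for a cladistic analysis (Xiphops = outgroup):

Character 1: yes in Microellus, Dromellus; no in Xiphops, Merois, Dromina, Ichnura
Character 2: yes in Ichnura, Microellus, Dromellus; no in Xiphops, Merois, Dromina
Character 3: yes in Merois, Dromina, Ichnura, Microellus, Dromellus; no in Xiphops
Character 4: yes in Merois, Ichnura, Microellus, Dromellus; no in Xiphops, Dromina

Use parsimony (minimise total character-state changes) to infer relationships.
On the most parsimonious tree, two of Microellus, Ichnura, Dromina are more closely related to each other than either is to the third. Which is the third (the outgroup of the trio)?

Dromina

The outgroup has state 'no' for every character, so 'yes' is the derived state throughout.
Character 1: derived state 'yes' in Dromellus and Microellus only — synapomorphy for {Dromellus, Microellus}.
Only Dromellus, Ichnura, and Microellus show the derived state 'yes' for Character 2, supporting them as a clade.
Character 3 (derived state 'yes') is shared by all ingroup taxa — unites the whole ingroup.
Only Dromellus, Ichnura, Merois, and Microellus show the derived state 'yes' for Character 4, supporting them as a clade.
Most parsimonious ingroup topology: ((Merois,(Ichnura,(Microellus,Dromellus))),Dromina).
Ichnura and Microellus share a more recent common ancestor with each other than either does with Dromina, so Dromina is the least closely related of the three.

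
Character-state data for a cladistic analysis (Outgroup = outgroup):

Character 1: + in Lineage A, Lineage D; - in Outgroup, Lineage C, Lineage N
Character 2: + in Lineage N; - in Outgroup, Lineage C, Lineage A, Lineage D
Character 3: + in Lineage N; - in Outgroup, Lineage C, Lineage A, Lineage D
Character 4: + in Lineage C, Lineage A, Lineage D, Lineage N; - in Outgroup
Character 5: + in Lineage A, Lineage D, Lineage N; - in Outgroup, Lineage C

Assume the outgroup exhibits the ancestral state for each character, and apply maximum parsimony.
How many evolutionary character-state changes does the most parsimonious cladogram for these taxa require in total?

The outgroup has state '-' for every character, so '+' is the derived state throughout.
Only Lineage A and Lineage D show the derived state '+' for Character 1, supporting them as a clade.
Character 2 (derived state '+') is unique to Lineage N (autapomorphy; uninformative for grouping).
Character 3: derived state '+' in Lineage N only — an autapomorphy, so it tells us nothing about relationships among taxa.
All ingroup taxa share the derived state '+' for Character 4; it defines the ingroup but does not resolve relationships within it.
Character 5 (derived state '+') is shared by Lineage A, Lineage D, and Lineage N — a synapomorphy uniting that clade.
Most parsimonious ingroup topology: (Lineage C,((Lineage A,Lineage D),Lineage N)).
Changes per character on this tree: Character 1: 1; Character 2: 1; Character 3: 1; Character 4: 1; Character 5: 1.
Total = 5.

5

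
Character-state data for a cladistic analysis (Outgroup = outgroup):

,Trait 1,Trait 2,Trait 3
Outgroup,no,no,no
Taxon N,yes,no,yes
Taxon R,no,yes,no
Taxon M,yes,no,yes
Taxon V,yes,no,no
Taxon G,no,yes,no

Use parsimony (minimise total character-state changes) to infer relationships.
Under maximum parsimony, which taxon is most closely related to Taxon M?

Taxon N

The outgroup has state 'no' for every character, so 'yes' is the derived state throughout.
Trait 1 (derived state 'yes') is shared by Taxon M, Taxon N, and Taxon V — a synapomorphy uniting that clade.
Only Taxon G and Taxon R show the derived state 'yes' for Trait 2, supporting them as a clade.
Only Taxon M and Taxon N show the derived state 'yes' for Trait 3, supporting them as a clade.
Most parsimonious ingroup topology: ((Taxon V,(Taxon M,Taxon N)),(Taxon G,Taxon R)).
Taxon M and Taxon N form a cherry on this tree, so they are sister taxa.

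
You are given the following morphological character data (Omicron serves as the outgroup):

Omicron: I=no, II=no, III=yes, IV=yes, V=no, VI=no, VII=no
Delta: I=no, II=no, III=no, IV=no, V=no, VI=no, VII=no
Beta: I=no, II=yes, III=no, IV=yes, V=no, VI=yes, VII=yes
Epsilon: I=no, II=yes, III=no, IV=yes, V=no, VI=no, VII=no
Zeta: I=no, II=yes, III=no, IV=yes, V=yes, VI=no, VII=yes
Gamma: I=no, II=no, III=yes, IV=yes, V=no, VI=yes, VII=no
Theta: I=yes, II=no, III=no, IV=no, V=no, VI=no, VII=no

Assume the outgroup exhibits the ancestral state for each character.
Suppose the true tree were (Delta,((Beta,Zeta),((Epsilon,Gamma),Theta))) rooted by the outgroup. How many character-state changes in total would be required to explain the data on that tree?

Map each character onto (Delta,((Beta,Zeta),((Epsilon,Gamma),Theta))) (rooted by Omicron) and count the minimum state changes it requires (Fitch parsimony):
I: 1; II: 2; III: 2; IV: 2; V: 1; VI: 2; VII: 1.
Total tree length = 11.

11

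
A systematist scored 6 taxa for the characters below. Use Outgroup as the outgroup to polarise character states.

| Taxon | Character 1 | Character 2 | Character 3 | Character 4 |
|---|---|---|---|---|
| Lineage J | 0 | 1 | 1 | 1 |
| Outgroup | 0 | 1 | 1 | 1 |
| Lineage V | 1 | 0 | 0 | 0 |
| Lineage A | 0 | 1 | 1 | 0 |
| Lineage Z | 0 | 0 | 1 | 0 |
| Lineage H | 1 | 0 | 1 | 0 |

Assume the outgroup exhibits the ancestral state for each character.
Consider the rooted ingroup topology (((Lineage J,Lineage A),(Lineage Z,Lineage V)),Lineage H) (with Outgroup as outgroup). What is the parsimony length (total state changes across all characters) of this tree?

7

Map each character onto (((Lineage J,Lineage A),(Lineage Z,Lineage V)),Lineage H) (rooted by Outgroup) and count the minimum state changes it requires (Fitch parsimony):
Character 1: 2; Character 2: 2; Character 3: 1; Character 4: 2.
Total tree length = 7.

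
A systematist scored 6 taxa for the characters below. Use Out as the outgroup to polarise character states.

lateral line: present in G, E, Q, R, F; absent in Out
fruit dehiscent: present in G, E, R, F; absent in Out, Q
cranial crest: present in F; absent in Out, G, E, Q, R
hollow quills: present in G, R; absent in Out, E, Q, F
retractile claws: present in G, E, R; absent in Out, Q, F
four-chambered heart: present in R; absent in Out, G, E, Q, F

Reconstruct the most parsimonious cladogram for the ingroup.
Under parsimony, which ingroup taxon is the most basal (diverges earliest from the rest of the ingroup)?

The outgroup has state 'absent' for every character, so 'present' is the derived state throughout.
All ingroup taxa share the derived state 'present' for lateral line; it defines the ingroup but does not resolve relationships within it.
fruit dehiscent: derived state 'present' in E, F, G, and R only — synapomorphy for {E, F, G, R}.
cranial crest: derived state 'present' in F only — an autapomorphy, so it tells us nothing about relationships among taxa.
hollow quills: derived state 'present' in G and R only — synapomorphy for {G, R}.
Only E, G, and R show the derived state 'present' for retractile claws, supporting them as a clade.
four-chambered heart: derived state 'present' in R only — an autapomorphy, so it tells us nothing about relationships among taxa.
Most parsimonious ingroup topology: ((((G,R),E),F),Q).
Q is sister to the clade containing all other ingroup taxa, so it is the earliest-diverging (most basal) ingroup lineage.

Q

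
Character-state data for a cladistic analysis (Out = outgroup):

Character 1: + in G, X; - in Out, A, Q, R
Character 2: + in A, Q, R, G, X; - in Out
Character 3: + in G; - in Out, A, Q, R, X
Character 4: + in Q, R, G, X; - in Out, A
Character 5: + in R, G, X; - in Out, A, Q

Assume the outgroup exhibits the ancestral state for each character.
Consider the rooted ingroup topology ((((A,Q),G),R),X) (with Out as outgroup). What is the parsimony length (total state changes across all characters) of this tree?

Map each character onto ((((A,Q),G),R),X) (rooted by Out) and count the minimum state changes it requires (Fitch parsimony):
Character 1: 2; Character 2: 1; Character 3: 1; Character 4: 2; Character 5: 2.
Total tree length = 8.

8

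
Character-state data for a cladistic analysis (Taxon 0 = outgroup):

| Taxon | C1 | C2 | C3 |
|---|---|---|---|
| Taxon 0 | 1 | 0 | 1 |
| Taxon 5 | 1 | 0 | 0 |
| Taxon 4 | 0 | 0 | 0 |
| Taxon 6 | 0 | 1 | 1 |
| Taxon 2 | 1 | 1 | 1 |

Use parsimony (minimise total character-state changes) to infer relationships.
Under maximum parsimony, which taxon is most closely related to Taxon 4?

Taxon 5

Character polarity is set by the outgroup: the derived state is whichever differs from the outgroup's state, so for C1, C3 the derived state is '0', and for the remaining characters it is '1'.
C1 groups Taxon 4 and Taxon 6, which is incompatible with the clades supported by the remaining characters; treating it as convergent (homoplasy) costs fewer steps than any alternative tree.
C2: derived state '1' in Taxon 2 and Taxon 6 only — synapomorphy for {Taxon 2, Taxon 6}.
C3 (derived state '0') is shared by Taxon 4 and Taxon 5 — a synapomorphy uniting that clade.
Most parsimonious ingroup topology: ((Taxon 5,Taxon 4),(Taxon 6,Taxon 2)).
Taxon 4 and Taxon 5 form a cherry on this tree, so they are sister taxa.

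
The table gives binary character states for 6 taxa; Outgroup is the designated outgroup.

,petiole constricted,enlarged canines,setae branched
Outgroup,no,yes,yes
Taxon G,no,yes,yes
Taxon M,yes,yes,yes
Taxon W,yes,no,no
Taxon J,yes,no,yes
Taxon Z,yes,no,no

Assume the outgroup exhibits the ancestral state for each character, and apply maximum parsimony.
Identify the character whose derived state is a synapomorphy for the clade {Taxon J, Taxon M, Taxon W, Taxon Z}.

Character polarity is set by the outgroup: the derived state is whichever differs from the outgroup's state, so for enlarged canines, setae branched the derived state is 'no', and for the remaining characters it is 'yes'.
petiole constricted (derived state 'yes') is shared by Taxon J, Taxon M, Taxon W, and Taxon Z — a synapomorphy uniting that clade.
enlarged canines: derived state 'no' in Taxon J, Taxon W, and Taxon Z only — synapomorphy for {Taxon J, Taxon W, Taxon Z}.
setae branched: derived state 'no' in Taxon W and Taxon Z only — synapomorphy for {Taxon W, Taxon Z}.
Most parsimonious ingroup topology: (Taxon G,(Taxon M,((Taxon W,Taxon Z),Taxon J))).
The clade {Taxon J, Taxon M, Taxon W, Taxon Z} is supported by petiole constricted: its derived state 'yes' occurs in exactly those taxa and in no other taxon (including the outgroup).

petiole constricted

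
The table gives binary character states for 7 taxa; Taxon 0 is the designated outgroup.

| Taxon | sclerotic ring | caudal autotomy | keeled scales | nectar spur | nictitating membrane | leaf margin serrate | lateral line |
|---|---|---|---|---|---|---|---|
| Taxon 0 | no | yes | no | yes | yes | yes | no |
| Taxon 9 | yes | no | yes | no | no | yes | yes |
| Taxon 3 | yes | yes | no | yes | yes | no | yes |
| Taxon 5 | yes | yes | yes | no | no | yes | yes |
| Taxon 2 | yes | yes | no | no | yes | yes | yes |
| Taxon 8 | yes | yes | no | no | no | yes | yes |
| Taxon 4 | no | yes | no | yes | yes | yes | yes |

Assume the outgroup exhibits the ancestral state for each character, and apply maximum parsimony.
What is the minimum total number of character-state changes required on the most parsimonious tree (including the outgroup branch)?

Character polarity is set by the outgroup: the derived state is whichever differs from the outgroup's state, so for caudal autotomy, nectar spur, nictitating membrane, leaf margin serrate the derived state is 'no', and for the remaining characters it is 'yes'.
Only Taxon 2, Taxon 3, Taxon 5, Taxon 8, and Taxon 9 show the derived state 'yes' for sclerotic ring, supporting them as a clade.
caudal autotomy (derived state 'no') is unique to Taxon 9 (autapomorphy; uninformative for grouping).
keeled scales (derived state 'yes') is shared by Taxon 5 and Taxon 9 — a synapomorphy uniting that clade.
Only Taxon 2, Taxon 5, Taxon 8, and Taxon 9 show the derived state 'no' for nectar spur, supporting them as a clade.
nictitating membrane: derived state 'no' in Taxon 5, Taxon 8, and Taxon 9 only — synapomorphy for {Taxon 5, Taxon 8, Taxon 9}.
leaf margin serrate: derived state 'no' in Taxon 3 only — an autapomorphy, so it tells us nothing about relationships among taxa.
All ingroup taxa share the derived state 'yes' for lateral line; it defines the ingroup but does not resolve relationships within it.
Most parsimonious ingroup topology: (((((Taxon 9,Taxon 5),Taxon 8),Taxon 2),Taxon 3),Taxon 4).
Changes per character on this tree: sclerotic ring: 1; caudal autotomy: 1; keeled scales: 1; nectar spur: 1; nictitating membrane: 1; leaf margin serrate: 1; lateral line: 1.
Total = 7.

7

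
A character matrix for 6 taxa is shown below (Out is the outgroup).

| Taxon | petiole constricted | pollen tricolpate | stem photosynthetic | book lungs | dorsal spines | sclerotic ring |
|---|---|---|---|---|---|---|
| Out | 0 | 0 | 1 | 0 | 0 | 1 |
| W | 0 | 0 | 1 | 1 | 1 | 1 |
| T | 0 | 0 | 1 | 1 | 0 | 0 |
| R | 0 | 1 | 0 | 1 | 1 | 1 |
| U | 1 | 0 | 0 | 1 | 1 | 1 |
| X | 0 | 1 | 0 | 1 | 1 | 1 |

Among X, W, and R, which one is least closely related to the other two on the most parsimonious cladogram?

W

Character polarity is set by the outgroup: the derived state is whichever differs from the outgroup's state, so for stem photosynthetic, sclerotic ring the derived state is '0', and for the remaining characters it is '1'.
petiole constricted (derived state '1') is unique to U (autapomorphy; uninformative for grouping).
pollen tricolpate: derived state '1' in R and X only — synapomorphy for {R, X}.
Only R, U, and X show the derived state '0' for stem photosynthetic, supporting them as a clade.
book lungs (derived state '1') is shared by all ingroup taxa — unites the whole ingroup.
Only R, U, W, and X show the derived state '1' for dorsal spines, supporting them as a clade.
sclerotic ring (derived state '0') is unique to T (autapomorphy; uninformative for grouping).
Most parsimonious ingroup topology: ((W,((R,X),U)),T).
R and X share a more recent common ancestor with each other than either does with W, so W is the least closely related of the three.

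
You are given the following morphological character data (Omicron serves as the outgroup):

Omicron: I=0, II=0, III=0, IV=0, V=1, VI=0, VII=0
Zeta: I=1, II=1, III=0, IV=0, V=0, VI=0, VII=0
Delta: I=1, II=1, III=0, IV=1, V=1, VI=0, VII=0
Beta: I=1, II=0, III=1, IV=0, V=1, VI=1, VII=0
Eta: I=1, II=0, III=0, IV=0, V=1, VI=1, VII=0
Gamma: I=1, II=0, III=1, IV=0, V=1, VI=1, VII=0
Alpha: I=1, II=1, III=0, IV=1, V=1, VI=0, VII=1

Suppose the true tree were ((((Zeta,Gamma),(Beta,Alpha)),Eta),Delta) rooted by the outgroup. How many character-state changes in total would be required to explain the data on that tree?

Map each character onto ((((Zeta,Gamma),(Beta,Alpha)),Eta),Delta) (rooted by Omicron) and count the minimum state changes it requires (Fitch parsimony):
I: 1; II: 3; III: 2; IV: 2; V: 1; VI: 3; VII: 1.
Total tree length = 13.

13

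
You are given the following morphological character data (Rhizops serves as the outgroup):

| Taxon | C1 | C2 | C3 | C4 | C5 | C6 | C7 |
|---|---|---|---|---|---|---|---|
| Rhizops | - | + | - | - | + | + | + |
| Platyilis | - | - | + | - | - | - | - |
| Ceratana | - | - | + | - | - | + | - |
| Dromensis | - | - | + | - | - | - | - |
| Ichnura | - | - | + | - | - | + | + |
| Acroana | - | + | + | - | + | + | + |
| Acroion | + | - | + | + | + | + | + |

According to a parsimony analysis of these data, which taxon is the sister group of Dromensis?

Platyilis

Character polarity is set by the outgroup: the derived state is whichever differs from the outgroup's state, so for C2, C5, C6, C7 the derived state is '-', and for the remaining characters it is '+'.
C1: derived state '+' in Acroion only — an autapomorphy, so it tells us nothing about relationships among taxa.
C2 (derived state '-') is shared by Acroion, Ceratana, Dromensis, Ichnura, and Platyilis — a synapomorphy uniting that clade.
All ingroup taxa share the derived state '+' for C3; it defines the ingroup but does not resolve relationships within it.
C4 (derived state '+') is unique to Acroion (autapomorphy; uninformative for grouping).
Only Ceratana, Dromensis, Ichnura, and Platyilis show the derived state '-' for C5, supporting them as a clade.
C6: derived state '-' in Dromensis and Platyilis only — synapomorphy for {Dromensis, Platyilis}.
C7: derived state '-' in Ceratana, Dromensis, and Platyilis only — synapomorphy for {Ceratana, Dromensis, Platyilis}.
Most parsimonious ingroup topology: (((((Platyilis,Dromensis),Ceratana),Ichnura),Acroion),Acroana).
Dromensis and Platyilis form a cherry on this tree, so they are sister taxa.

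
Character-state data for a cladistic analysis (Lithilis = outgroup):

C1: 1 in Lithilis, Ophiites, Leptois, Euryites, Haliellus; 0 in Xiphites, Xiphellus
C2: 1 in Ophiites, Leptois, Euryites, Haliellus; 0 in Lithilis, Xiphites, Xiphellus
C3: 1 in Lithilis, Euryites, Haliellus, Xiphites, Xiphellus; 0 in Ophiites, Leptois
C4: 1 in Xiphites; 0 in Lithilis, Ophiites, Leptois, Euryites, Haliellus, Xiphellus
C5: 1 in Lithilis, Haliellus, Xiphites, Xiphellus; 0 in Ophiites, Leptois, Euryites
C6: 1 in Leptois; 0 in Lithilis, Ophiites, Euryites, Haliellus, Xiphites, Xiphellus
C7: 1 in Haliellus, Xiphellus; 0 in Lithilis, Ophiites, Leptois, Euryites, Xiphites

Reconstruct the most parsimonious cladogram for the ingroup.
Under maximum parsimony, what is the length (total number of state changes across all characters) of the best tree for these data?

8

Character polarity is set by the outgroup: the derived state is whichever differs from the outgroup's state, so for C1, C3, C5 the derived state is '0', and for the remaining characters it is '1'.
C1: derived state '0' in Xiphellus and Xiphites only — synapomorphy for {Xiphellus, Xiphites}.
C2 (derived state '1') is shared by Euryites, Haliellus, Leptois, and Ophiites — a synapomorphy uniting that clade.
C3 (derived state '0') is shared by Leptois and Ophiites — a synapomorphy uniting that clade.
C4: derived state '1' in Xiphites only — an autapomorphy, so it tells us nothing about relationships among taxa.
Only Euryites, Leptois, and Ophiites show the derived state '0' for C5, supporting them as a clade.
C6 (derived state '1') is unique to Leptois (autapomorphy; uninformative for grouping).
C7 (state '1') occurs in Haliellus and Xiphellus but conflicts with the nesting implied by the other characters — most parsimoniously interpreted as homoplasy.
Most parsimonious ingroup topology: ((((Ophiites,Leptois),Euryites),Haliellus),(Xiphites,Xiphellus)).
Changes per character on this tree: C1: 1; C2: 1; C3: 1; C4: 1; C5: 1; C6: 1; C7: 2.
Total = 8.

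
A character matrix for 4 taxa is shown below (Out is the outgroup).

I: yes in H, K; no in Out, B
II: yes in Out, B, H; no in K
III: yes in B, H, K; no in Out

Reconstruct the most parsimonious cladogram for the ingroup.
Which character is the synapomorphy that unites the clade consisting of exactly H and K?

I

Character polarity is set by the outgroup: the derived state is whichever differs from the outgroup's state, so for II the derived state is 'no', and for the remaining characters it is 'yes'.
Only H and K show the derived state 'yes' for I, supporting them as a clade.
II (derived state 'no') is unique to K (autapomorphy; uninformative for grouping).
All ingroup taxa share the derived state 'yes' for III; it defines the ingroup but does not resolve relationships within it.
Most parsimonious ingroup topology: (B,(H,K)).
The clade {H, K} is supported by I: its derived state 'yes' occurs in exactly those taxa and in no other taxon (including the outgroup).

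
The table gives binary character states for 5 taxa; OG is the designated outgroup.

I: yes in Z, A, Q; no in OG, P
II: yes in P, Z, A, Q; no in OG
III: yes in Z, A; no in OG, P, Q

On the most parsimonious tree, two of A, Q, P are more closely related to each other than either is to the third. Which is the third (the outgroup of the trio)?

The outgroup has state 'no' for every character, so 'yes' is the derived state throughout.
I: derived state 'yes' in A, Q, and Z only — synapomorphy for {A, Q, Z}.
All ingroup taxa share the derived state 'yes' for II; it defines the ingroup but does not resolve relationships within it.
III (derived state 'yes') is shared by A and Z — a synapomorphy uniting that clade.
Most parsimonious ingroup topology: (P,((Z,A),Q)).
Q and A share a more recent common ancestor with each other than either does with P, so P is the least closely related of the three.

P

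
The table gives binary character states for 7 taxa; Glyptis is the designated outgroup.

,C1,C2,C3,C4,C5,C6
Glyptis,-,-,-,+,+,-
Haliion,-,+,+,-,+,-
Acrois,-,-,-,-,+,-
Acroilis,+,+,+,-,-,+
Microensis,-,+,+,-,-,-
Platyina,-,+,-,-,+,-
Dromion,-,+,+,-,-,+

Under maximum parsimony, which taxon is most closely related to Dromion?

Acroilis

Character polarity is set by the outgroup: the derived state is whichever differs from the outgroup's state, so for C4, C5 the derived state is '-', and for the remaining characters it is '+'.
C1: derived state '+' in Acroilis only — an autapomorphy, so it tells us nothing about relationships among taxa.
C2: derived state '+' in Acroilis, Dromion, Haliion, Microensis, and Platyina only — synapomorphy for {Acroilis, Dromion, Haliion, Microensis, Platyina}.
C3 (derived state '+') is shared by Acroilis, Dromion, Haliion, and Microensis — a synapomorphy uniting that clade.
All ingroup taxa share the derived state '-' for C4; it defines the ingroup but does not resolve relationships within it.
C5 (derived state '-') is shared by Acroilis, Dromion, and Microensis — a synapomorphy uniting that clade.
C6: derived state '+' in Acroilis and Dromion only — synapomorphy for {Acroilis, Dromion}.
Most parsimonious ingroup topology: (((Haliion,((Acroilis,Dromion),Microensis)),Platyina),Acrois).
Dromion and Acroilis form a cherry on this tree, so they are sister taxa.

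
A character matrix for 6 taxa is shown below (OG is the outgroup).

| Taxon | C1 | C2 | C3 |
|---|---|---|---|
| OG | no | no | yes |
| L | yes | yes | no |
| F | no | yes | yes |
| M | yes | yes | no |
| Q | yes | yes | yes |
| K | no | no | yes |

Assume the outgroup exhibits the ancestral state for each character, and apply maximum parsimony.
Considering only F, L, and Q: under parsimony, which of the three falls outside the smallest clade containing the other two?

F

Character polarity is set by the outgroup: the derived state is whichever differs from the outgroup's state, so for C3 the derived state is 'no', and for the remaining characters it is 'yes'.
C1: derived state 'yes' in L, M, and Q only — synapomorphy for {L, M, Q}.
C2: derived state 'yes' in F, L, M, and Q only — synapomorphy for {F, L, M, Q}.
C3 (derived state 'no') is shared by L and M — a synapomorphy uniting that clade.
Most parsimonious ingroup topology: ((((L,M),Q),F),K).
Q and L share a more recent common ancestor with each other than either does with F, so F is the least closely related of the three.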